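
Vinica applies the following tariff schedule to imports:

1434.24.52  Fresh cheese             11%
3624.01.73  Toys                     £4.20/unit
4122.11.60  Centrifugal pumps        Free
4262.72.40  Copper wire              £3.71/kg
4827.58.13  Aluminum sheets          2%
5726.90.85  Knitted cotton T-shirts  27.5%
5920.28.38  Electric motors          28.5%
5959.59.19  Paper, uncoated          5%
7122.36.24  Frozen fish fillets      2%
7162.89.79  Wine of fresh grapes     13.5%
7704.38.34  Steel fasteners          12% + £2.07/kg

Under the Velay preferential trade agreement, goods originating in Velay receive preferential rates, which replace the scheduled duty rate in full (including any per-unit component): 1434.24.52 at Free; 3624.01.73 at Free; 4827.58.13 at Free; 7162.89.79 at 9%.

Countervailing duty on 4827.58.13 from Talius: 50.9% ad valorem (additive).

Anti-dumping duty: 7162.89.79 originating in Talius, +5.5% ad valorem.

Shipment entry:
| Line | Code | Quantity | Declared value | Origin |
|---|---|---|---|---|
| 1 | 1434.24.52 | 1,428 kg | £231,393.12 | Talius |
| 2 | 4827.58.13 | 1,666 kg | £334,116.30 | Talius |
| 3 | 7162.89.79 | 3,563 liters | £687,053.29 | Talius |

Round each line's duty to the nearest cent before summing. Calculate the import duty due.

£332,740.89

Line 1 (1434.24.52, Talius, 1,428 kg, £231,393.12):
Base rate for 1434.24.52 is 11%.
1434.24.52 has an FTA preferential rate, but origin Talius is not Velay; base rate stands.
Duty = £231,393.12 × 11% = £25,453.24.
Line 2 (4827.58.13, Talius, 1,666 kg, £334,116.30):
Base rate for 4827.58.13 is 2%.
4827.58.13 has an FTA preferential rate, but origin Talius is not Velay; base rate stands.
Additional duty on 4827.58.13 from Talius: +50.9%. Applied ad valorem rate: 2% + 50.9% = 52.9%.
Duty = £334,116.30 × 52.9% = £176,747.52.
Line 3 (7162.89.79, Talius, 3,563 liters, £687,053.29):
Base rate for 7162.89.79 is 13.5%.
7162.89.79 has an FTA preferential rate, but origin Talius is not Velay; base rate stands.
Additional duty on 7162.89.79 from Talius: +5.5%. Applied ad valorem rate: 13.5% + 5.5% = 19%.
Duty = £687,053.29 × 19% = £130,540.13.
Total = £25,453.24 + £176,747.52 + £130,540.13 = £332,740.89.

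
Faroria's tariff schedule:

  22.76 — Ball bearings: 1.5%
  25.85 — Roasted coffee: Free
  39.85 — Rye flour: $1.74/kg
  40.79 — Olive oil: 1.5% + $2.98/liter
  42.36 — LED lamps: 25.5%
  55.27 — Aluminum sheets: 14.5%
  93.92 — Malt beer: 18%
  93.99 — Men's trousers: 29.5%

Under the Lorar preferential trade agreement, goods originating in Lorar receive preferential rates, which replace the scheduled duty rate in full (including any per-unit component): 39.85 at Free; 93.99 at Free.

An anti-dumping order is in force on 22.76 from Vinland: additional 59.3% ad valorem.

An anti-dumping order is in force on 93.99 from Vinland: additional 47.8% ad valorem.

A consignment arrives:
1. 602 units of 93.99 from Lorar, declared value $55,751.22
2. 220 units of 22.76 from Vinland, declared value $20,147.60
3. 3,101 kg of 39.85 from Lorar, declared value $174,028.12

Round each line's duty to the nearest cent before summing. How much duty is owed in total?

$12,249.74

Line 1 (93.99, Lorar, 602 units, $55,751.22):
Base rate for 93.99 is 29.5%.
Origin Lorar qualifies under the Faroria–Lorar agreement and 93.99 is covered: preferential rate Free applies instead.
The additional-duty order on 93.99 targets Vinland, not Lorar; it does not apply.
Duty = $55,751.22 × 0% = $0.00.
Line 2 (22.76, Vinland, 220 units, $20,147.60):
Base rate for 22.76 is 1.5%.
Additional duty on 22.76 from Vinland: +59.3%. Applied ad valorem rate: 1.5% + 59.3% = 60.8%.
Duty = $20,147.60 × 60.8% = $12,249.74.
Line 3 (39.85, Lorar, 3,101 kg, $174,028.12):
Base rate for 39.85 is $1.74/kg.
Origin Lorar qualifies under the Faroria–Lorar agreement and 39.85 is covered: preferential rate Free applies instead.
Duty = $174,028.12 × 0% = $0.00.
Total = $0.00 + $12,249.74 + $0.00 = $12,249.74.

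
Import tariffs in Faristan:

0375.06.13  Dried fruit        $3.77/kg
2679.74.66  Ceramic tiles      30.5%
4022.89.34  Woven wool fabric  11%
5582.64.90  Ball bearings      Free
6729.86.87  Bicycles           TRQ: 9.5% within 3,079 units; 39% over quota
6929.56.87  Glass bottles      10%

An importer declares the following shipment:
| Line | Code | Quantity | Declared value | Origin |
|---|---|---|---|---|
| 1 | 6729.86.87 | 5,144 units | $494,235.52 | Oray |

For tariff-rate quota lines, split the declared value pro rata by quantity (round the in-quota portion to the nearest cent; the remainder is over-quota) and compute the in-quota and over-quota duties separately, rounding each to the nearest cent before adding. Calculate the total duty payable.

Line 1 (6729.86.87, Oray, 5,144 units, $494,235.52):
Code 6729.86.87 is under a tariff-rate quota (threshold 3,079 units). In-quota: 3,079 units at 9.5%; over-quota: 2,065 units at 39%.
Pro-rata value split: in-quota = $494,235.52 × 3,079/5,144 = $295,830.32; over-quota = $494,235.52 − $295,830.32 = $198,405.20.
In-quota duty = $295,830.32 × 9.5% = $28,103.88. Over-quota duty = $198,405.20 × 39% = $77,378.03.
Line duty = $28,103.88 + $77,378.03 = $105,481.91.

$105,481.91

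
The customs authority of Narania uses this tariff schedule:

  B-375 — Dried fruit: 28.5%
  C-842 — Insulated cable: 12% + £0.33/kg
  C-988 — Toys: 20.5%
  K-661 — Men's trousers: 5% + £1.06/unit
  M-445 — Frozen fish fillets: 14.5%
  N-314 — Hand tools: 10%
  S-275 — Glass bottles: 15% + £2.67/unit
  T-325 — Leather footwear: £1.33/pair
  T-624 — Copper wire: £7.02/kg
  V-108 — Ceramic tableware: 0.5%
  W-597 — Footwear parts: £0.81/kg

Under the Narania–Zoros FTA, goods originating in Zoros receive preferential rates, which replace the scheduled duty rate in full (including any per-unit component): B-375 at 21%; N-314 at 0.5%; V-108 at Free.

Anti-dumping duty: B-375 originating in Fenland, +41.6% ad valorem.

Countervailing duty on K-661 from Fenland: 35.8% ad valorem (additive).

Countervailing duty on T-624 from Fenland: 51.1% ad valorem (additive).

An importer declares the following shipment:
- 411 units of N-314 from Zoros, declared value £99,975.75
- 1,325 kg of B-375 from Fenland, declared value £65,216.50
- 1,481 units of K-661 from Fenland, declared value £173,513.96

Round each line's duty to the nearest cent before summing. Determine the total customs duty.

£118,580.21

Line 1 (N-314, Zoros, 411 units, £99,975.75):
Base rate for N-314 is 10%.
Origin Zoros qualifies under the Narania–Zoros agreement and N-314 is covered: preferential rate 0.5% applies instead.
Duty = £99,975.75 × 0.5% = £499.88.
Line 2 (B-375, Fenland, 1,325 kg, £65,216.50):
Base rate for B-375 is 28.5%.
B-375 has an FTA preferential rate, but origin Fenland is not Zoros; base rate stands.
Additional duty on B-375 from Fenland: +41.6%. Applied ad valorem rate: 28.5% + 41.6% = 70.1%.
Duty = £65,216.50 × 70.1% = £45,716.77.
Line 3 (K-661, Fenland, 1,481 units, £173,513.96):
Base rate for K-661 is 5% + £1.06/unit.
Additional duty on K-661 from Fenland: +35.8%. Applied ad valorem rate: 5% + 35.8% = 40.8%.
Duty = £173,513.96 × 40.8% + 1,481 × £1.06 = £72,363.56.
Total = £499.88 + £45,716.77 + £72,363.56 = £118,580.21.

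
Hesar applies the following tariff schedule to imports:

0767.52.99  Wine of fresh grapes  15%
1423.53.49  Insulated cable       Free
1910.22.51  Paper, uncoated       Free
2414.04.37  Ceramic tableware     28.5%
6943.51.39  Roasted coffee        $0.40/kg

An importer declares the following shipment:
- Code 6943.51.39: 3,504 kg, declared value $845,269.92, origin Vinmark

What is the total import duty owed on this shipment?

$1,401.60

Line 1 (6943.51.39, Vinmark, 3,504 kg, $845,269.92):
Base rate for 6943.51.39 is $0.40/kg.
Duty = 3,504 × $0.40 = $1,401.60.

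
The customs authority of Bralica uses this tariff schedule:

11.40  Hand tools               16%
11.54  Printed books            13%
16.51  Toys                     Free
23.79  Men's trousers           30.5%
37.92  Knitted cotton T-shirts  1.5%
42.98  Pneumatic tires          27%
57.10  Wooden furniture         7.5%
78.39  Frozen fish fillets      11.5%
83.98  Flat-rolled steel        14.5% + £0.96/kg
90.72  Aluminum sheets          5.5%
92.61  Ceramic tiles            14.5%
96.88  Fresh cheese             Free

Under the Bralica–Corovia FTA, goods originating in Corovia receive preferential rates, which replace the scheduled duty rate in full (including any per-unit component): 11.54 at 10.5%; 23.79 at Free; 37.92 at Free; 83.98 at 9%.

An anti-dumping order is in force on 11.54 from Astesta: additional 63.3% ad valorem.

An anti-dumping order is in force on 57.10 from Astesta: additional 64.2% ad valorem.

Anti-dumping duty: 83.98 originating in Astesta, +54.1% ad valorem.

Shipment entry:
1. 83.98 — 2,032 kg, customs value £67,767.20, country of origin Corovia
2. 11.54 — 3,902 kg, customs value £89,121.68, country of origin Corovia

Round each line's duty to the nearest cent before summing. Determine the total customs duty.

£15,456.83

Line 1 (83.98, Corovia, 2,032 kg, £67,767.20):
Base rate for 83.98 is 14.5% + £0.96/kg.
Origin Corovia qualifies under the Bralica–Corovia agreement and 83.98 is covered: preferential rate 9% applies instead.
The additional-duty order on 83.98 targets Astesta, not Corovia; it does not apply.
Duty = £67,767.20 × 9% = £6,099.05.
Line 2 (11.54, Corovia, 3,902 kg, £89,121.68):
Base rate for 11.54 is 13%.
Origin Corovia qualifies under the Bralica–Corovia agreement and 11.54 is covered: preferential rate 10.5% applies instead.
The additional-duty order on 11.54 targets Astesta, not Corovia; it does not apply.
Duty = £89,121.68 × 10.5% = £9,357.78.
Total = £6,099.05 + £9,357.78 = £15,456.83.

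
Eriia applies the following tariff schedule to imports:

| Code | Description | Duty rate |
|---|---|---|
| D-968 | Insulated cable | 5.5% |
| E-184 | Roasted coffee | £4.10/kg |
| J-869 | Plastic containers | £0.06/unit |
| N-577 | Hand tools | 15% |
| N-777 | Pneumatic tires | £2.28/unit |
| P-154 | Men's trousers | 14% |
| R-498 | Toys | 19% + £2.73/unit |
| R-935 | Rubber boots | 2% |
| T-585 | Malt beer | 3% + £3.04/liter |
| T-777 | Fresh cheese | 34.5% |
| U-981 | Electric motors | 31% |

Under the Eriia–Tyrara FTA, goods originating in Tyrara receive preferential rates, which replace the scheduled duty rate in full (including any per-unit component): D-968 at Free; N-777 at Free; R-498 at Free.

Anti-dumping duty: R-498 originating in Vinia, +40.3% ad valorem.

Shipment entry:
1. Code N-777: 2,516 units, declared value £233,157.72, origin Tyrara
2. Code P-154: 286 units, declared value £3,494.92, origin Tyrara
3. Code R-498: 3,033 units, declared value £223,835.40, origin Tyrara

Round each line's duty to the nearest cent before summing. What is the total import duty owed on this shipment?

£489.29

Line 1 (N-777, Tyrara, 2,516 units, £233,157.72):
Base rate for N-777 is £2.28/unit.
Origin Tyrara qualifies under the Eriia–Tyrara agreement and N-777 is covered: preferential rate Free applies instead.
Duty = £233,157.72 × 0% = £0.00.
Line 2 (P-154, Tyrara, 286 units, £3,494.92):
Base rate for P-154 is 14%.
Origin Tyrara is the FTA partner but P-154 is not on the preference list; base rate stands.
Duty = £3,494.92 × 14% = £489.29.
Line 3 (R-498, Tyrara, 3,033 units, £223,835.40):
Base rate for R-498 is 19% + £2.73/unit.
Origin Tyrara qualifies under the Eriia–Tyrara agreement and R-498 is covered: preferential rate Free applies instead.
The additional-duty order on R-498 targets Vinia, not Tyrara; it does not apply.
Duty = £223,835.40 × 0% = £0.00.
Total = £0.00 + £489.29 + £0.00 = £489.29.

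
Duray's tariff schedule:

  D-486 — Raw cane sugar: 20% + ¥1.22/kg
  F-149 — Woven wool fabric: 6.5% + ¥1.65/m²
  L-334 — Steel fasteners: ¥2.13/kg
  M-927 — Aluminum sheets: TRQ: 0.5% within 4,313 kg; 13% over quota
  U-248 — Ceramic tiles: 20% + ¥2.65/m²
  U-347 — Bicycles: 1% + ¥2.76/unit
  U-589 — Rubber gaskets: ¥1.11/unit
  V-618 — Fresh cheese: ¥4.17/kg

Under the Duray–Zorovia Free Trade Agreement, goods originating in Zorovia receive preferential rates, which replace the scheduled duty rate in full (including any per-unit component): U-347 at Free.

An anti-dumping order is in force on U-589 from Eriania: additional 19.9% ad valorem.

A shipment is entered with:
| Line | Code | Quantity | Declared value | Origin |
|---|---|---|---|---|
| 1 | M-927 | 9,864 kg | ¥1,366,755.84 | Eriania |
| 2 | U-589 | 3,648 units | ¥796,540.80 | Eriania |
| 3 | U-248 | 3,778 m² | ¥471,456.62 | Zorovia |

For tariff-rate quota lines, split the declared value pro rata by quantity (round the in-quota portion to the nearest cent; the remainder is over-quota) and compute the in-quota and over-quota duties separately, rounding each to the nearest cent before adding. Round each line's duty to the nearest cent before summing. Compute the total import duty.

Line 1 (M-927, Eriania, 9,864 kg, ¥1,366,755.84):
Code M-927 is under a tariff-rate quota (threshold 4,313 kg). In-quota: 4,313 kg at 0.5%; over-quota: 5,551 kg at 13%.
Pro-rata value split: in-quota = ¥1,366,755.84 × 4,313/9,864 = ¥597,609.28; over-quota = ¥1,366,755.84 − ¥597,609.28 = ¥769,146.56.
In-quota duty = ¥597,609.28 × 0.5% = ¥2,988.05. Over-quota duty = ¥769,146.56 × 13% = ¥99,989.05.
Line duty = ¥2,988.05 + ¥99,989.05 = ¥102,977.10.
Line 2 (U-589, Eriania, 3,648 units, ¥796,540.80):
Base rate for U-589 is ¥1.11/unit.
Additional duty on U-589 from Eriania: +19.9% ad valorem. Applied ad valorem rate = 19.9%.
Duty = ¥796,540.80 × 19.9% + 3,648 × ¥1.11 = ¥162,560.90.
Line 3 (U-248, Zorovia, 3,778 m², ¥471,456.62):
Base rate for U-248 is 20% + ¥2.65/m².
Origin Zorovia is the FTA partner but U-248 is not on the preference list; base rate stands.
Duty = ¥471,456.62 × 20% + 3,778 × ¥2.65 = ¥104,303.02.
Total = ¥102,977.10 + ¥162,560.90 + ¥104,303.02 = ¥369,841.02.

¥369,841.02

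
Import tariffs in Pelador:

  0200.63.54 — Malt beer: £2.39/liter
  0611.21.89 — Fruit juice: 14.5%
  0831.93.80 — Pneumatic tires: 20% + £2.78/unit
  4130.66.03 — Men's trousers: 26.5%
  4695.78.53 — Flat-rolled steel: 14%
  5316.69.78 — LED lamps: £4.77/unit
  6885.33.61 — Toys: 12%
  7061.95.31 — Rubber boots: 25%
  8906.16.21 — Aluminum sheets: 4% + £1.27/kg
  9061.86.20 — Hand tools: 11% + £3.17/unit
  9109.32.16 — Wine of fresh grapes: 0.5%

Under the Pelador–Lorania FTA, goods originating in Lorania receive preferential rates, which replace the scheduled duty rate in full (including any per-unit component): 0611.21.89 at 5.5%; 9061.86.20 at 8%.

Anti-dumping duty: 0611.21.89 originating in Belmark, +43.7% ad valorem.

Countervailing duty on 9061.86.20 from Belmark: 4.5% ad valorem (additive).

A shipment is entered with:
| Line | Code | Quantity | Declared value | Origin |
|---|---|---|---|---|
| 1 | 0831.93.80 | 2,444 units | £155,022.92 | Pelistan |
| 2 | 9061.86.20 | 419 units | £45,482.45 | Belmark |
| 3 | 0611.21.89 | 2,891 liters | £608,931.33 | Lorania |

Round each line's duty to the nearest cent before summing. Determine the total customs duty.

Line 1 (0831.93.80, Pelistan, 2,444 units, £155,022.92):
Base rate for 0831.93.80 is 20% + £2.78/unit.
Duty = £155,022.92 × 20% + 2,444 × £2.78 = £37,798.90.
Line 2 (9061.86.20, Belmark, 419 units, £45,482.45):
Base rate for 9061.86.20 is 11% + £3.17/unit.
9061.86.20 has an FTA preferential rate, but origin Belmark is not Lorania; base rate stands.
Additional duty on 9061.86.20 from Belmark: +4.5%. Applied ad valorem rate: 11% + 4.5% = 15.5%.
Duty = £45,482.45 × 15.5% + 419 × £3.17 = £8,378.01.
Line 3 (0611.21.89, Lorania, 2,891 liters, £608,931.33):
Base rate for 0611.21.89 is 14.5%.
Origin Lorania qualifies under the Pelador–Lorania agreement and 0611.21.89 is covered: preferential rate 5.5% applies instead.
The additional-duty order on 0611.21.89 targets Belmark, not Lorania; it does not apply.
Duty = £608,931.33 × 5.5% = £33,491.22.
Total = £37,798.90 + £8,378.01 + £33,491.22 = £79,668.13.

£79,668.13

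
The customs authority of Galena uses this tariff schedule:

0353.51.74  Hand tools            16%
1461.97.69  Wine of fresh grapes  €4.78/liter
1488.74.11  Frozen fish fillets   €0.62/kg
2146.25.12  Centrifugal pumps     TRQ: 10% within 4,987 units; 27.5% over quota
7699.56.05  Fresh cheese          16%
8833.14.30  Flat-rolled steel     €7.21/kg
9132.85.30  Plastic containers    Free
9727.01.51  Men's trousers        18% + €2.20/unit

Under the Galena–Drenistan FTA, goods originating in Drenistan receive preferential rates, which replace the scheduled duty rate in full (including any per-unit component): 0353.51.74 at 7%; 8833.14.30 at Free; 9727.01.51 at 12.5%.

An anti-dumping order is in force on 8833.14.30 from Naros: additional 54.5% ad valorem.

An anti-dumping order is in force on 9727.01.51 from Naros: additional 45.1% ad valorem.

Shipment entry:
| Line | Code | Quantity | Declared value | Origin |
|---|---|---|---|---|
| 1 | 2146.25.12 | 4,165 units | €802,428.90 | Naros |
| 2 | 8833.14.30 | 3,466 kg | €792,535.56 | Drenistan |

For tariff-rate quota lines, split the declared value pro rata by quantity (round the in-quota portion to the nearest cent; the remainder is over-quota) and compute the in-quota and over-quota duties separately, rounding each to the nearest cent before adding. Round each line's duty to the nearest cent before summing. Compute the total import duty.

€80,242.89

Line 1 (2146.25.12, Naros, 4,165 units, €802,428.90):
Code 2146.25.12 is under a tariff-rate quota (threshold 4,987 units). Quantity 4,165 units is within the quota, so the in-quota rate 10% applies to the full value.
Duty = €802,428.90 × 10% = €80,242.89.
Line 2 (8833.14.30, Drenistan, 3,466 kg, €792,535.56):
Base rate for 8833.14.30 is €7.21/kg.
Origin Drenistan qualifies under the Galena–Drenistan agreement and 8833.14.30 is covered: preferential rate Free applies instead.
The additional-duty order on 8833.14.30 targets Naros, not Drenistan; it does not apply.
Duty = €792,535.56 × 0% = €0.00.
Total = €80,242.89 + €0.00 = €80,242.89.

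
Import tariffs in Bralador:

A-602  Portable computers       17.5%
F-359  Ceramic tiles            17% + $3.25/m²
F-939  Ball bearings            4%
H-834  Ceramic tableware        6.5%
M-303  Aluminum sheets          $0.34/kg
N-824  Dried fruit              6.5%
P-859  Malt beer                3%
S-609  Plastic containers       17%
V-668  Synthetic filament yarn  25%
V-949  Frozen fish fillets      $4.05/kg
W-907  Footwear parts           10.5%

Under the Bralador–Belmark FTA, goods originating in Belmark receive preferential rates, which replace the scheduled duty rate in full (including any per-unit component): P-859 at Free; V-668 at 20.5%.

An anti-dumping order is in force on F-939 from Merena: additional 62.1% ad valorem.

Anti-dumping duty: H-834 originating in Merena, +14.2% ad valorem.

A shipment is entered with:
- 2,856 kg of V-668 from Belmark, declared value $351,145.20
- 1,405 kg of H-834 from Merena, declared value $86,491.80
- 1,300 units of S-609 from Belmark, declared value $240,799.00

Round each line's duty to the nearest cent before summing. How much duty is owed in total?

Line 1 (V-668, Belmark, 2,856 kg, $351,145.20):
Base rate for V-668 is 25%.
Origin Belmark qualifies under the Bralador–Belmark agreement and V-668 is covered: preferential rate 20.5% applies instead.
Duty = $351,145.20 × 20.5% = $71,984.77.
Line 2 (H-834, Merena, 1,405 kg, $86,491.80):
Base rate for H-834 is 6.5%.
Additional duty on H-834 from Merena: +14.2%. Applied ad valorem rate: 6.5% + 14.2% = 20.7%.
Duty = $86,491.80 × 20.7% = $17,903.80.
Line 3 (S-609, Belmark, 1,300 units, $240,799.00):
Base rate for S-609 is 17%.
Origin Belmark is the FTA partner but S-609 is not on the preference list; base rate stands.
Duty = $240,799.00 × 17% = $40,935.83.
Total = $71,984.77 + $17,903.80 + $40,935.83 = $130,824.40.

$130,824.40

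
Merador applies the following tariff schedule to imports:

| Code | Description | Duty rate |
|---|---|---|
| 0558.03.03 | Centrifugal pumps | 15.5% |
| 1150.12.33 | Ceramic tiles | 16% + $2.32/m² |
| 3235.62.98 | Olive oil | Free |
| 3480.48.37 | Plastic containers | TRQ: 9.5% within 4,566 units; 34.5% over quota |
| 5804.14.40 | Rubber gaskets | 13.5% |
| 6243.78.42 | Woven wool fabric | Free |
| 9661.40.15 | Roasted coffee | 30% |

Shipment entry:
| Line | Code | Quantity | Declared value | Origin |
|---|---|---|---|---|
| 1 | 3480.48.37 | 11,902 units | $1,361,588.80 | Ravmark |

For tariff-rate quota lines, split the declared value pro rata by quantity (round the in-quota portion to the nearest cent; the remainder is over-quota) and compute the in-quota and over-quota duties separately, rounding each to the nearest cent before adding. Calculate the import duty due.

Line 1 (3480.48.37, Ravmark, 11,902 units, $1,361,588.80):
Code 3480.48.37 is under a tariff-rate quota (threshold 4,566 units). In-quota: 4,566 units at 9.5%; over-quota: 7,336 units at 34.5%.
Pro-rata value split: in-quota = $1,361,588.80 × 4,566/11,902 = $522,350.40; over-quota = $1,361,588.80 − $522,350.40 = $839,238.40.
In-quota duty = $522,350.40 × 9.5% = $49,623.29. Over-quota duty = $839,238.40 × 34.5% = $289,537.25.
Line duty = $49,623.29 + $289,537.25 = $339,160.54.

$339,160.54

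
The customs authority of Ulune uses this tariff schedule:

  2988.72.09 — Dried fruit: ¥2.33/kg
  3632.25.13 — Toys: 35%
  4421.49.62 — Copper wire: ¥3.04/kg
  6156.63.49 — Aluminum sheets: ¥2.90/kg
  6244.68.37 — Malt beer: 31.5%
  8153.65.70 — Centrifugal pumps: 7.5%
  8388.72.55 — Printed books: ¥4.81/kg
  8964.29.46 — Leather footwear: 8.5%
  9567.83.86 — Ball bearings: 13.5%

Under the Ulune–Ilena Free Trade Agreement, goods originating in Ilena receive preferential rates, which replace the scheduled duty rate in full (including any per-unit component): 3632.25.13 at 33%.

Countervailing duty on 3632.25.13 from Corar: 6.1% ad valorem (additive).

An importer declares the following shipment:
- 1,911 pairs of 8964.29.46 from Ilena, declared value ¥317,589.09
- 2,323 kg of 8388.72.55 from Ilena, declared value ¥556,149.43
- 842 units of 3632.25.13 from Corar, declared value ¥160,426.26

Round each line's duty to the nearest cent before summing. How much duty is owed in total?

¥104,103.89

Line 1 (8964.29.46, Ilena, 1,911 pairs, ¥317,589.09):
Base rate for 8964.29.46 is 8.5%.
Origin Ilena is the FTA partner but 8964.29.46 is not on the preference list; base rate stands.
Duty = ¥317,589.09 × 8.5% = ¥26,995.07.
Line 2 (8388.72.55, Ilena, 2,323 kg, ¥556,149.43):
Base rate for 8388.72.55 is ¥4.81/kg.
Origin Ilena is the FTA partner but 8388.72.55 is not on the preference list; base rate stands.
Duty = 2,323 × ¥4.81 = ¥11,173.63.
Line 3 (3632.25.13, Corar, 842 units, ¥160,426.26):
Base rate for 3632.25.13 is 35%.
3632.25.13 has an FTA preferential rate, but origin Corar is not Ilena; base rate stands.
Additional duty on 3632.25.13 from Corar: +6.1%. Applied ad valorem rate: 35% + 6.1% = 41.1%.
Duty = ¥160,426.26 × 41.1% = ¥65,935.19.
Total = ¥26,995.07 + ¥11,173.63 + ¥65,935.19 = ¥104,103.89.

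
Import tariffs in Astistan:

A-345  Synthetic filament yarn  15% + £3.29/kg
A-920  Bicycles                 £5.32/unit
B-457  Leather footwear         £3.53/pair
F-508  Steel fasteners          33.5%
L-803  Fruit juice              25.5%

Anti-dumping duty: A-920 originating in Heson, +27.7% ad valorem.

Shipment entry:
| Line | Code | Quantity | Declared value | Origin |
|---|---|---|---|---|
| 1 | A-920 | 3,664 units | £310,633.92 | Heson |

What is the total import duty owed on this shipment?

£105,538.08

Line 1 (A-920, Heson, 3,664 units, £310,633.92):
Base rate for A-920 is £5.32/unit.
Additional duty on A-920 from Heson: +27.7% ad valorem. Applied ad valorem rate = 27.7%.
Duty = £310,633.92 × 27.7% + 3,664 × £5.32 = £105,538.08.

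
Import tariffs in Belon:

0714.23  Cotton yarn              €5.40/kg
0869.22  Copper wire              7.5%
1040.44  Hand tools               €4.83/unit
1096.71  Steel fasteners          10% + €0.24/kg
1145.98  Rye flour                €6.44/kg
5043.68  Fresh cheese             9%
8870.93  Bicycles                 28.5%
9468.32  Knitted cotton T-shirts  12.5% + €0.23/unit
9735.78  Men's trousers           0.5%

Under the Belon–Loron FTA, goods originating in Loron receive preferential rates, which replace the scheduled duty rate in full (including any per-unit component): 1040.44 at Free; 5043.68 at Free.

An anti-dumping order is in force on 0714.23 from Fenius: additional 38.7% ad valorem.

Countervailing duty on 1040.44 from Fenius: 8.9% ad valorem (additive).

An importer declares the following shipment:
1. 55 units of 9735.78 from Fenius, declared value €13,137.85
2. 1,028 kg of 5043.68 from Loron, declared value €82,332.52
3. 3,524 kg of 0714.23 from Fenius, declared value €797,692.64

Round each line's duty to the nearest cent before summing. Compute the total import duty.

Line 1 (9735.78, Fenius, 55 units, €13,137.85):
Base rate for 9735.78 is 0.5%.
Duty = €13,137.85 × 0.5% = €65.69.
Line 2 (5043.68, Loron, 1,028 kg, €82,332.52):
Base rate for 5043.68 is 9%.
Origin Loron qualifies under the Belon–Loron agreement and 5043.68 is covered: preferential rate Free applies instead.
Duty = €82,332.52 × 0% = €0.00.
Line 3 (0714.23, Fenius, 3,524 kg, €797,692.64):
Base rate for 0714.23 is €5.40/kg.
Additional duty on 0714.23 from Fenius: +38.7% ad valorem. Applied ad valorem rate = 38.7%.
Duty = €797,692.64 × 38.7% + 3,524 × €5.40 = €327,736.65.
Total = €65.69 + €0.00 + €327,736.65 = €327,802.34.

€327,802.34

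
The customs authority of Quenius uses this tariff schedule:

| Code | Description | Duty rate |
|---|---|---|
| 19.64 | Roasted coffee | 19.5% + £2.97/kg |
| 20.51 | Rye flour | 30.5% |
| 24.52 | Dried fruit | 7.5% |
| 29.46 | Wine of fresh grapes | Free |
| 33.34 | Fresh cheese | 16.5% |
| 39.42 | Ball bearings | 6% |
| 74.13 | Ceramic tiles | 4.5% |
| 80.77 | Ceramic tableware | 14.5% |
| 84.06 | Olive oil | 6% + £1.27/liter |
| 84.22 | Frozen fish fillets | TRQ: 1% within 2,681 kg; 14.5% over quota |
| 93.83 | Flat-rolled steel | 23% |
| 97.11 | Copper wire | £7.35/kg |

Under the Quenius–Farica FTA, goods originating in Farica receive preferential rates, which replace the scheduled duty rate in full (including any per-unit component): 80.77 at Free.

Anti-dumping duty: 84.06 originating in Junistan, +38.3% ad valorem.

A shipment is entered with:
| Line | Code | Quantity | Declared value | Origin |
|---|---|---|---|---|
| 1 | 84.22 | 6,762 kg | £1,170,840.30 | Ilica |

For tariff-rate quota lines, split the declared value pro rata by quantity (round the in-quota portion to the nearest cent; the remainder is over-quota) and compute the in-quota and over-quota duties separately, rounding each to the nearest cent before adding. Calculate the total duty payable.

Line 1 (84.22, Ilica, 6,762 kg, £1,170,840.30):
Code 84.22 is under a tariff-rate quota (threshold 2,681 kg). In-quota: 2,681 kg at 1%; over-quota: 4,081 kg at 14.5%.
Pro-rata value split: in-quota = £1,170,840.30 × 2,681/6,762 = £464,215.15; over-quota = £1,170,840.30 − £464,215.15 = £706,625.15.
In-quota duty = £464,215.15 × 1% = £4,642.15. Over-quota duty = £706,625.15 × 14.5% = £102,460.65.
Line duty = £4,642.15 + £102,460.65 = £107,102.80.

£107,102.80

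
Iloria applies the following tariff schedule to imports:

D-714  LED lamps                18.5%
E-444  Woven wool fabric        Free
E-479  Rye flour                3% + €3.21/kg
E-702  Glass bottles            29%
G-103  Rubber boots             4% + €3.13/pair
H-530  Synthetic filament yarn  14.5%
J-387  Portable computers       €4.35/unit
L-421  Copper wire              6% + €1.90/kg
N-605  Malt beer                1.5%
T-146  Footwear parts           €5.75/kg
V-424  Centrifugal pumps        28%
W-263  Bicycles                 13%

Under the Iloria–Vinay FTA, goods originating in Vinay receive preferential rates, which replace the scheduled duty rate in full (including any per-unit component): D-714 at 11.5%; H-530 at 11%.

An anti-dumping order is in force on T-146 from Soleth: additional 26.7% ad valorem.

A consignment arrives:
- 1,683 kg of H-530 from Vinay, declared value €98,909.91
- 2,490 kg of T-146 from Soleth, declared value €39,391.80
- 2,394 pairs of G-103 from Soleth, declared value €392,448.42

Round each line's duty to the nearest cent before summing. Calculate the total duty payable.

€58,906.36

Line 1 (H-530, Vinay, 1,683 kg, €98,909.91):
Base rate for H-530 is 14.5%.
Origin Vinay qualifies under the Iloria–Vinay agreement and H-530 is covered: preferential rate 11% applies instead.
Duty = €98,909.91 × 11% = €10,880.09.
Line 2 (T-146, Soleth, 2,490 kg, €39,391.80):
Base rate for T-146 is €5.75/kg.
Additional duty on T-146 from Soleth: +26.7% ad valorem. Applied ad valorem rate = 26.7%.
Duty = €39,391.80 × 26.7% + 2,490 × €5.75 = €24,835.11.
Line 3 (G-103, Soleth, 2,394 pairs, €392,448.42):
Base rate for G-103 is 4% + €3.13/pair.
Duty = €392,448.42 × 4% + 2,394 × €3.13 = €23,191.16.
Total = €10,880.09 + €24,835.11 + €23,191.16 = €58,906.36.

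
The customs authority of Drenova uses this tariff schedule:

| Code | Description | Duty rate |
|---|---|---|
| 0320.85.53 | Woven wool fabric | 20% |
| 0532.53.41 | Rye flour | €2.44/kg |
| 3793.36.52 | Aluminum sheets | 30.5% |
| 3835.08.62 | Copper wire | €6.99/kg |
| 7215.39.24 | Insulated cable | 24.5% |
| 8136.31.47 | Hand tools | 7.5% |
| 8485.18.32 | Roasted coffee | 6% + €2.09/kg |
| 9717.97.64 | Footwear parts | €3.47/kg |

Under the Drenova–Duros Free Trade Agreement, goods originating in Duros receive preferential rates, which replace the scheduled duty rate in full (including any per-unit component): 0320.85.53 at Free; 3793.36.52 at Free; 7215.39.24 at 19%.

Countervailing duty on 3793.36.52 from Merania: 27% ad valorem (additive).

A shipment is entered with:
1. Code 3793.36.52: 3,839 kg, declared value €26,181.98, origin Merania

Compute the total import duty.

Line 1 (3793.36.52, Merania, 3,839 kg, €26,181.98):
Base rate for 3793.36.52 is 30.5%.
3793.36.52 has an FTA preferential rate, but origin Merania is not Duros; base rate stands.
Additional duty on 3793.36.52 from Merania: +27%. Applied ad valorem rate: 30.5% + 27% = 57.5%.
Duty = €26,181.98 × 57.5% = €15,054.64.

€15,054.64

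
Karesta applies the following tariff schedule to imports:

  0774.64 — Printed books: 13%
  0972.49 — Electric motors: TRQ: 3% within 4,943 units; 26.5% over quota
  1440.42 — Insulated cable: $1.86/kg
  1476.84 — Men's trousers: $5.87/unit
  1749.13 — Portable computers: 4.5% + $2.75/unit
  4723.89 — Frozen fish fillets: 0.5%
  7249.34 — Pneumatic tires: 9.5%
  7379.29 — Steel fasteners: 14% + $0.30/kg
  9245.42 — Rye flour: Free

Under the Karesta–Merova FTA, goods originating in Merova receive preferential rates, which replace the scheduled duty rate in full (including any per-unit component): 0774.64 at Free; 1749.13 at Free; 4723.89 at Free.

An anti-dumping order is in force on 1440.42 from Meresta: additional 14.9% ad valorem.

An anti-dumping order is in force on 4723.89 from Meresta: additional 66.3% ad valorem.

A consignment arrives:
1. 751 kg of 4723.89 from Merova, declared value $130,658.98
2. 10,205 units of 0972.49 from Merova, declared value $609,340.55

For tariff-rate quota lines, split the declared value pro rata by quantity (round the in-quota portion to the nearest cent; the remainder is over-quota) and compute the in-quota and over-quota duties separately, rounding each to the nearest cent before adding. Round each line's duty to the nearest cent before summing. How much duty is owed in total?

$92,115.82

Line 1 (4723.89, Merova, 751 kg, $130,658.98):
Base rate for 4723.89 is 0.5%.
Origin Merova qualifies under the Karesta–Merova agreement and 4723.89 is covered: preferential rate Free applies instead.
The additional-duty order on 4723.89 targets Meresta, not Merova; it does not apply.
Duty = $130,658.98 × 0% = $0.00.
Line 2 (0972.49, Merova, 10,205 units, $609,340.55):
Code 0972.49 is under a tariff-rate quota (threshold 4,943 units). In-quota: 4,943 units at 3%; over-quota: 5,262 units at 26.5%.
Pro-rata value split: in-quota = $609,340.55 × 4,943/10,205 = $295,146.53; over-quota = $609,340.55 − $295,146.53 = $314,194.02.
In-quota duty = $295,146.53 × 3% = $8,854.40. Over-quota duty = $314,194.02 × 26.5% = $83,261.42.
Line duty = $8,854.40 + $83,261.42 = $92,115.82.
Total = $0.00 + $92,115.82 = $92,115.82.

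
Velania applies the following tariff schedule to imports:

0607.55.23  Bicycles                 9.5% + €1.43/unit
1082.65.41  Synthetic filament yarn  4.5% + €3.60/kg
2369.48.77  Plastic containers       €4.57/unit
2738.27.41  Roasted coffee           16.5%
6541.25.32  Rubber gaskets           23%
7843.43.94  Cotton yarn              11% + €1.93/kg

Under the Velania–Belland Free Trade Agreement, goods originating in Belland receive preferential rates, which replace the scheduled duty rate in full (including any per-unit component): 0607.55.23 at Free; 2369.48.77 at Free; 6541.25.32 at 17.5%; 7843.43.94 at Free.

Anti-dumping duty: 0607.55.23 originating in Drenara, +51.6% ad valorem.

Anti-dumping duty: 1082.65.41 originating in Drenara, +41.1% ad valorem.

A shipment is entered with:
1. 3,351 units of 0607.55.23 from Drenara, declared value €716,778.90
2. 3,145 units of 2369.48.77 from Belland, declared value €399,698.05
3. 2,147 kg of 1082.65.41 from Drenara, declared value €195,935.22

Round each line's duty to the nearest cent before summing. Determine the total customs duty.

€539,819.50

Line 1 (0607.55.23, Drenara, 3,351 units, €716,778.90):
Base rate for 0607.55.23 is 9.5% + €1.43/unit.
0607.55.23 has an FTA preferential rate, but origin Drenara is not Belland; base rate stands.
Additional duty on 0607.55.23 from Drenara: +51.6%. Applied ad valorem rate: 9.5% + 51.6% = 61.1%.
Duty = €716,778.90 × 61.1% + 3,351 × €1.43 = €442,743.84.
Line 2 (2369.48.77, Belland, 3,145 units, €399,698.05):
Base rate for 2369.48.77 is €4.57/unit.
Origin Belland qualifies under the Velania–Belland agreement and 2369.48.77 is covered: preferential rate Free applies instead.
Duty = €399,698.05 × 0% = €0.00.
Line 3 (1082.65.41, Drenara, 2,147 kg, €195,935.22):
Base rate for 1082.65.41 is 4.5% + €3.60/kg.
Additional duty on 1082.65.41 from Drenara: +41.1%. Applied ad valorem rate: 4.5% + 41.1% = 45.6%.
Duty = €195,935.22 × 45.6% + 2,147 × €3.60 = €97,075.66.
Total = €442,743.84 + €0.00 + €97,075.66 = €539,819.50.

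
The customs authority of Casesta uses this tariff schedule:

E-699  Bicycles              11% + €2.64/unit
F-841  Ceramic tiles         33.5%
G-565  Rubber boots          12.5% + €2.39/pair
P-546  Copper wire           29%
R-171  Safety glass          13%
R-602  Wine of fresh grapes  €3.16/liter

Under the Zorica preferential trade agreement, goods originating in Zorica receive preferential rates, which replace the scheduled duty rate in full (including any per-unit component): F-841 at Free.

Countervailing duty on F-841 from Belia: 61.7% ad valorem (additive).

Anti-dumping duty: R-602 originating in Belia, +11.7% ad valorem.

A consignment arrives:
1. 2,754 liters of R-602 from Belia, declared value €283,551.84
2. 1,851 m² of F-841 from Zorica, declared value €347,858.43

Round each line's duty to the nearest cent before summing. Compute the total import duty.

Line 1 (R-602, Belia, 2,754 liters, €283,551.84):
Base rate for R-602 is €3.16/liter.
Additional duty on R-602 from Belia: +11.7% ad valorem. Applied ad valorem rate = 11.7%.
Duty = €283,551.84 × 11.7% + 2,754 × €3.16 = €41,878.21.
Line 2 (F-841, Zorica, 1,851 m², €347,858.43):
Base rate for F-841 is 33.5%.
Origin Zorica qualifies under the Casesta–Zorica agreement and F-841 is covered: preferential rate Free applies instead.
The additional-duty order on F-841 targets Belia, not Zorica; it does not apply.
Duty = €347,858.43 × 0% = €0.00.
Total = €41,878.21 + €0.00 = €41,878.21.

€41,878.21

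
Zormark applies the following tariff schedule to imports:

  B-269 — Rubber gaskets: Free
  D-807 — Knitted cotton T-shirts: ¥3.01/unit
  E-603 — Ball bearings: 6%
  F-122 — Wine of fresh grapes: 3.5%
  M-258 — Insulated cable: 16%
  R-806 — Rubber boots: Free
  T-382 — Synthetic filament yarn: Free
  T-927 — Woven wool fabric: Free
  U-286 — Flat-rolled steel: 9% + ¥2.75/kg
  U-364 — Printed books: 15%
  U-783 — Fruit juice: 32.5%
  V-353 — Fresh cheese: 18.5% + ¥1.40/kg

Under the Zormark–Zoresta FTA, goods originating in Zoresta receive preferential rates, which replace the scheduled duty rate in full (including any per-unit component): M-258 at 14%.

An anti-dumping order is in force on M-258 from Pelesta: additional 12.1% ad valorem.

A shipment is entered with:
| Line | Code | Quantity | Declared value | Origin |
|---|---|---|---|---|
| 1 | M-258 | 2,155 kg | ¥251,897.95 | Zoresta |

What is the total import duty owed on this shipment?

¥35,265.71

Line 1 (M-258, Zoresta, 2,155 kg, ¥251,897.95):
Base rate for M-258 is 16%.
Origin Zoresta qualifies under the Zormark–Zoresta agreement and M-258 is covered: preferential rate 14% applies instead.
The additional-duty order on M-258 targets Pelesta, not Zoresta; it does not apply.
Duty = ¥251,897.95 × 14% = ¥35,265.71.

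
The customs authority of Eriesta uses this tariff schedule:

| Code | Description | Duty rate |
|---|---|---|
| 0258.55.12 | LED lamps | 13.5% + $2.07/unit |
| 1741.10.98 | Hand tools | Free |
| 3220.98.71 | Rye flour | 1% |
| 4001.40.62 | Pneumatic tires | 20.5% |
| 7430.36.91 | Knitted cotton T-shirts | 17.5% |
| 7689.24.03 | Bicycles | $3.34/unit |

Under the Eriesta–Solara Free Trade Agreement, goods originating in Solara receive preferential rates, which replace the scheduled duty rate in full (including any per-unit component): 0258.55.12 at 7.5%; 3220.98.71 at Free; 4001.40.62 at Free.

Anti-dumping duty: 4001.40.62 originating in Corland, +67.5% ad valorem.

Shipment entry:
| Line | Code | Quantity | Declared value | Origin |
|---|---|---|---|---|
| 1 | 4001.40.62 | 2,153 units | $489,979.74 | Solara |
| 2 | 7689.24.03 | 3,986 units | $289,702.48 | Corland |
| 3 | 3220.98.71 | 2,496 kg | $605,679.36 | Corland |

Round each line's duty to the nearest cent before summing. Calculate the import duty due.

$19,370.03

Line 1 (4001.40.62, Solara, 2,153 units, $489,979.74):
Base rate for 4001.40.62 is 20.5%.
Origin Solara qualifies under the Eriesta–Solara agreement and 4001.40.62 is covered: preferential rate Free applies instead.
The additional-duty order on 4001.40.62 targets Corland, not Solara; it does not apply.
Duty = $489,979.74 × 0% = $0.00.
Line 2 (7689.24.03, Corland, 3,986 units, $289,702.48):
Base rate for 7689.24.03 is $3.34/unit.
Duty = 3,986 × $3.34 = $13,313.24.
Line 3 (3220.98.71, Corland, 2,496 kg, $605,679.36):
Base rate for 3220.98.71 is 1%.
3220.98.71 has an FTA preferential rate, but origin Corland is not Solara; base rate stands.
Duty = $605,679.36 × 1% = $6,056.79.
Total = $0.00 + $13,313.24 + $6,056.79 = $19,370.03.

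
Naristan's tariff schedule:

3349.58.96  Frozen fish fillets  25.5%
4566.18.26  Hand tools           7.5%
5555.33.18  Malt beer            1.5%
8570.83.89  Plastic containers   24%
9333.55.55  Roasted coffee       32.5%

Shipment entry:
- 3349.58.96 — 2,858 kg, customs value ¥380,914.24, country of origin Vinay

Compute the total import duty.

¥97,133.13

Line 1 (3349.58.96, Vinay, 2,858 kg, ¥380,914.24):
Base rate for 3349.58.96 is 25.5%.
Duty = ¥380,914.24 × 25.5% = ¥97,133.13.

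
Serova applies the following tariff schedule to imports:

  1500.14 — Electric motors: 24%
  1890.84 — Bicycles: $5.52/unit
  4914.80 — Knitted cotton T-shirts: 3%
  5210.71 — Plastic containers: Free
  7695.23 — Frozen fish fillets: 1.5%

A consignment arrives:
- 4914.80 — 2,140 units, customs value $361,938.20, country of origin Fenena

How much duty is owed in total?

Line 1 (4914.80, Fenena, 2,140 units, $361,938.20):
Base rate for 4914.80 is 3%.
Duty = $361,938.20 × 3% = $10,858.15.

$10,858.15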